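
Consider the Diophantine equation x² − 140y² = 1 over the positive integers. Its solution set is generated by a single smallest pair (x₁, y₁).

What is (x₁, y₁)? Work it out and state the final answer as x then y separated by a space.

71 6

√140 = [11; 1,4,1,22, …], period ℓ=4 (even) → k=3
i=0: a=11 ⇒ p=11, q=1
…
i=2: a=4 ⇒ p=59, q=5
i=3: a=1 ⇒ p=71, q=6
(x₁, y₁) = (71, 6);  71² − 140·6² = 1 ✓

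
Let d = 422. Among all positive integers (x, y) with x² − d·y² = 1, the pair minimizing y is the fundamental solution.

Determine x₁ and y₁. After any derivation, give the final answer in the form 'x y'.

7022501 341850

[20; 1,1,5,2,1,…,1,1,40] for √422; ℓ=14 ⇒ convergent index 13
step 0: (20, 1)  from 20·(1,0) + (0,1)
step 1: (21, 1)  from 1·(20,1) + (1,0)
step 2: (41, 2)  from 1·(21,1) + (20,1)
…
step 4: (493, 24)  from 2·(226,11) + (41,2)
step 5: (719, 35)  from 1·(493,24) + (226,11)
step 6: (2650, 129)  from 3·(719,35) + (493,24)
step 7: (53719, 2615)  from 20·(2650,129) + (719,35)
step 8: (163807, 7974)  from 3·(53719,2615) + (2650,129)
step 9: (217526, 10589)  from 1·(163807,7974) + (53719,2615)
step 10: (598859, 29152)  from 2·(217526,10589) + (163807,7974)
step 11: (3211821, 156349)  from 5·(598859,29152) + (217526,10589)
step 12: (3810680, 185501)  from 1·(3211821,156349) + (598859,29152)
step 13: (7022501, 341850)  from 1·(3810680,185501) + (3211821,156349)
(x₁, y₁) = (7022501, 341850);  7022501² − 422·341850² = 1 ✓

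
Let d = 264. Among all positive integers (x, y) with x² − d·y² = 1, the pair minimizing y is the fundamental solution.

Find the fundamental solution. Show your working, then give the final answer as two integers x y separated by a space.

d=264: √d = [16; 4,32] (ℓ=2, even), read p_1/q_1
a_0=16:  p_0=16·1+0=16,  q_0=16·0+1=1
a_1=4:  p_1=4·16+1=65,  q_1=4·1+0=4
→ (65, 4).  Check: 65²=4225, 264·4²=4224, difference 1.

65 4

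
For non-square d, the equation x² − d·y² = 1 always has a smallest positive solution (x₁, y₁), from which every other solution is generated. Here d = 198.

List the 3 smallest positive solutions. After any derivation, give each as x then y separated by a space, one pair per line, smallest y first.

d=198: √d = [14; 14,28] (ℓ=2, even), read p_1/q_1
step 0: (14, 1)  from 14·(1,0) + (0,1)
step 1: (197, 14)  from 14·(14,1) + (1,0)
→ (197, 14).  Check: 197²=38809, 198·14²=38808, difference 1.
n=2: (197,14)∘(197,14) = (197·197+198·14·14, 197·14+14·197) = (77617,5516)
n=3: (77617,5516)∘(197,14) = (197·77617+198·14·5516, 197·5516+14·77617) = (30580901,2173290)

197 14
77617 5516
30580901 2173290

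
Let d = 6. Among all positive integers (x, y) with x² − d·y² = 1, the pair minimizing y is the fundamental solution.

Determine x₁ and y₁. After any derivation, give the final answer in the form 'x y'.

√6 = [2; 2,4, …], period ℓ=2 (even) → k=1
k=0  a_k=2  p_k/q_k = 2/1
k=1  a_k=2  p_k/q_k = 5/2
(x₁, y₁) = (5, 2);  5² − 6·2² = 1 ✓

5 2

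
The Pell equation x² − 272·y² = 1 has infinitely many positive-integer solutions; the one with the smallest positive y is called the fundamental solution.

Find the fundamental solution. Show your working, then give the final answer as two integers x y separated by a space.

33 2

d=272: √d = [16; 2,32] (ℓ=2, even), read p_1/q_1
i=0: a=16 ⇒ p=16, q=1
i=1: a=2 ⇒ p=33, q=2
(x₁, y₁) = (33, 2);  33² − 272·2² = 1 ✓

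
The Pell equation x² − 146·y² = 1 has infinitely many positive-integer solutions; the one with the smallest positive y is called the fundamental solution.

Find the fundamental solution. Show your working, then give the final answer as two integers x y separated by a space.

√146 → a₀=12, period (12,24); ℓ=2 even so k=1
i=0: a=12 ⇒ p=12, q=1
i=1: a=12 ⇒ p=145, q=12
→ (145, 12).  Check: 145²=21025, 146·12²=21024, difference 1.

145 12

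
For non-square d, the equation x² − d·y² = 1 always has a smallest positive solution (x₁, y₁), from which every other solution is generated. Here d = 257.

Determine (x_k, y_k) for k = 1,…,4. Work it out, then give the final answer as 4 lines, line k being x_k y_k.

513 32
526337 32832
540021249 33685600
554061275137 34561392768

√257 = [16; 32, …], period ℓ=1 (odd) → k=1
step 0: (16, 1)  from 16·(1,0) + (0,1)
step 1: (513, 32)  from 32·(16,1) + (1,0)
→ (513, 32).  Check: 513²=263169, 257·32²=263168, difference 1.
(513+32√257)^2 = 526337 + 32832√257
(513+32√257)^3 = 540021249 + 33685600√257
(513+32√257)^4 = 554061275137 + 34561392768√257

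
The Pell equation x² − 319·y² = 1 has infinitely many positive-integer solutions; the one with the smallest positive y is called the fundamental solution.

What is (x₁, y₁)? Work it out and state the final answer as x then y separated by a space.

√319 → a₀=17, period (1,6,5,1,4,…,6,1,34); ℓ=14 even so k=13
k=0  a_k=17  p_k/q_k = 17/1
…
k=3  a_k=5  p_k/q_k = 643/36
…
k=5  a_k=4  p_k/q_k = 3715/208
…
k=8  a_k=3  p_k/q_k = 58797/3292
k=9  a_k=4  p_k/q_k = 250816/14043
k=10  a_k=1  p_k/q_k = 309613/17335
…
k=12  a_k=6  p_k/q_k = 11102899/621643
k=13  a_k=1  p_k/q_k = 12901780/722361
→ (12901780, 722361).  Check: 12901780²=166455927168400, 319·722361²=166455927168399, difference 1.

12901780 722361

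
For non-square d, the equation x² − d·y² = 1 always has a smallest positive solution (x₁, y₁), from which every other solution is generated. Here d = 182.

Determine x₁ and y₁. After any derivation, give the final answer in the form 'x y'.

[13; 2,26] for √182; ℓ=2 ⇒ convergent index 1
k=0  a_k=13  p_k/q_k = 13/1
k=1  a_k=2  p_k/q_k = 27/2
(x₁, y₁) = (27, 2);  27² − 182·2² = 1 ✓

27 2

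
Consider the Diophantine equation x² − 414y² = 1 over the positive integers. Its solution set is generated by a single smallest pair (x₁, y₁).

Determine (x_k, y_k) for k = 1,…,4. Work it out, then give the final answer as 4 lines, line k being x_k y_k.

24335 1196
1184384449 58209320
57643991108495 2833047603204
2805533046066067201 137884426789729360

√414 → a₀=20, period (2,1,7,2,7,1,2,40); ℓ=8 even so k=7
step 0: (20, 1)  from 20·(1,0) + (0,1)
…
step 5: (7447, 366)  from 7·(997,49) + (468,23)
step 6: (8444, 415)  from 1·(7447,366) + (997,49)
step 7: (24335, 1196)  from 2·(8444,415) + (7447,366)
fundamental: x₁=24335, y₁=1196  (since 592192225 − 414·1430416 = 1)
(24335+1196√414)^2 = 1184384449 + 58209320√414
(24335+1196√414)^3 = 57643991108495 + 2833047603204√414
(24335+1196√414)^4 = 2805533046066067201 + 137884426789729360√414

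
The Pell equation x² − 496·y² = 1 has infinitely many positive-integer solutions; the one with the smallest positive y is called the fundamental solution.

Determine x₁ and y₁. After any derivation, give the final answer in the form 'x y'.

4620799 207480

d=496: √d = [22; 3,1,2,4,1,…,1,3,44] (ℓ=16, even), read p_15/q_15
k=0  a_k=22  p_k/q_k = 22/1
…
k=3  a_k=2  p_k/q_k = 245/11
k=4  a_k=4  p_k/q_k = 1069/48
k=5  a_k=1  p_k/q_k = 1314/59
k=6  a_k=1  p_k/q_k = 2383/107
…
k=8  a_k=2  p_k/q_k = 14543/653
k=9  a_k=2  p_k/q_k = 35166/1579
k=10  a_k=1  p_k/q_k = 49709/2232
…
k=14  a_k=1  p_k/q_k = 1252502/56239
k=15  a_k=3  p_k/q_k = 4620799/207480
→ (4620799, 207480).  Check: 4620799²=21351783398401, 496·207480²=21351783398400, difference 1.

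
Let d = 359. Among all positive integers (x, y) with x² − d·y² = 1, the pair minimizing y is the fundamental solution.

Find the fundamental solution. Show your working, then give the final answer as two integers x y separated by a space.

√359 = [18; 1,17,1,36, …], period ℓ=4 (even) → k=3
i=0: a=18 ⇒ p=18, q=1
…
i=2: a=17 ⇒ p=341, q=18
i=3: a=1 ⇒ p=360, q=19
fundamental: x₁=360, y₁=19  (since 129600 − 359·361 = 1)

360 19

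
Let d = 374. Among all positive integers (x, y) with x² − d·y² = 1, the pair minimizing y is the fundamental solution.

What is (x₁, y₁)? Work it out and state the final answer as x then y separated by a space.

d=374: √d = [19; 2,1,18,1,2,38] (ℓ=6, even), read p_5/q_5
step 0: (19, 1)  from 19·(1,0) + (0,1)
step 1: (39, 2)  from 2·(19,1) + (1,0)
…
step 4: (1141, 59)  from 1·(1083,56) + (58,3)
step 5: (3365, 174)  from 2·(1141,59) + (1083,56)
(x₁, y₁) = (3365, 174);  3365² − 374·174² = 1 ✓

3365 174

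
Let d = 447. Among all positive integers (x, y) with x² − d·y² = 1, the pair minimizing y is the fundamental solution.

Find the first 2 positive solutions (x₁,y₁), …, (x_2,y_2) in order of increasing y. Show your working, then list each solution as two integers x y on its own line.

d=447: √d = [21; 7,42] (ℓ=2, even), read p_1/q_1
i=0: a=21 ⇒ p=21, q=1
i=1: a=7 ⇒ p=148, q=7
(x₁, y₁) = (148, 7);  148² − 447·7² = 1 ✓
(148+7√447)^2 = 43807 + 2072√447

148 7
43807 2072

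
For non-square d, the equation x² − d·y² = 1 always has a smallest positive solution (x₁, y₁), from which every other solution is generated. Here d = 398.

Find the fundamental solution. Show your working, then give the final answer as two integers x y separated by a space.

399 20

√398 = [19; 1,18,1,38, …], period ℓ=4 (even) → k=3
i=0: a=19 ⇒ p=19, q=1
…
i=2: a=18 ⇒ p=379, q=19
i=3: a=1 ⇒ p=399, q=20
→ (399, 20).  Check: 399²=159201, 398·20²=159200, difference 1.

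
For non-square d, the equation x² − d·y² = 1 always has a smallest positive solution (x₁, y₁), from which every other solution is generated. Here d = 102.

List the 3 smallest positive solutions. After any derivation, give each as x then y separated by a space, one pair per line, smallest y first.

101 10
20401 2020
4120901 408030

√102 = [10; 10,20, …], period ℓ=2 (even) → k=1
k=0  a_k=10  p_k/q_k = 10/1
k=1  a_k=10  p_k/q_k = 101/10
fundamental: x₁=101, y₁=10  (since 10201 − 102·100 = 1)
(x_2, y_2) = (101·101 + 102·10·10, 101·10 + 10·101) = (20401, 2020)
(x_3, y_3) = (101·20401 + 102·10·2020, 101·2020 + 10·20401) = (4120901, 408030)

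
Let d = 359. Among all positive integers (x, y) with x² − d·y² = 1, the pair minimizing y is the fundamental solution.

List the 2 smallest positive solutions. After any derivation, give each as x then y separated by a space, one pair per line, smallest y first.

√359 → a₀=18, period (1,17,1,36); ℓ=4 even so k=3
i=0: a=18 ⇒ p=18, q=1
i=1: a=1 ⇒ p=19, q=1
i=2: a=17 ⇒ p=341, q=18
i=3: a=1 ⇒ p=360, q=19
fundamental: x₁=360, y₁=19  (since 129600 − 359·361 = 1)
(360+19√359)^2 = 259199 + 13680√359

360 19
259199 13680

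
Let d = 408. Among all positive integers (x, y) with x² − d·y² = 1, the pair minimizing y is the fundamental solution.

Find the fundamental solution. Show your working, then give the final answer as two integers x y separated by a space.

101 5

d=408: √d = [20; 5,40] (ℓ=2, even), read p_1/q_1
a_0=20:  p_0=20·1+0=20,  q_0=20·0+1=1
a_1=5:  p_1=5·20+1=101,  q_1=5·1+0=5
(x₁, y₁) = (101, 5);  101² − 408·5² = 1 ✓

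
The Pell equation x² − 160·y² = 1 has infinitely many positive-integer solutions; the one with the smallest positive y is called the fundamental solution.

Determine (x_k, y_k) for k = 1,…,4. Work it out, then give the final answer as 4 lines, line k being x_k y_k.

721 57
1039681 82194
1499219281 118523691
2161873163521 170911080228

√160 = [12; 1,1,1,5,1,1,1,24, …], period ℓ=8 (even) → k=7
step 0: (12, 1)  from 12·(1,0) + (0,1)
…
step 2: (25, 2)  from 1·(13,1) + (12,1)
…
step 4: (215, 17)  from 5·(38,3) + (25,2)
step 5: (253, 20)  from 1·(215,17) + (38,3)
step 6: (468, 37)  from 1·(253,20) + (215,17)
step 7: (721, 57)  from 1·(468,37) + (253,20)
(x₁, y₁) = (721, 57);  721² − 160·57² = 1 ✓
(721+57√160)^2 = 1039681 + 82194√160
(721+57√160)^3 = 1499219281 + 118523691√160
(721+57√160)^4 = 2161873163521 + 170911080228√160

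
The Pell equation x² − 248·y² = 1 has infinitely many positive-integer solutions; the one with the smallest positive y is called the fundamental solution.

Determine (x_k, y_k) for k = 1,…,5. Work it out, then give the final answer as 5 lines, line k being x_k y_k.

63 4
7937 504
999999 63500
125991937 8000496
15873984063 1007998996

d=248: √d = [15; 1,2,1,30] (ℓ=4, even), read p_3/q_3
k=0  a_k=15  p_k/q_k = 15/1
k=1  a_k=1  p_k/q_k = 16/1
k=2  a_k=2  p_k/q_k = 47/3
k=3  a_k=1  p_k/q_k = 63/4
→ (63, 4).  Check: 63²=3969, 248·4²=3968, difference 1.
n=2: (63,4)∘(63,4) = (63·63+248·4·4, 63·4+4·63) = (7937,504)
n=3: (7937,504)∘(63,4) = (63·7937+248·4·504, 63·504+4·7937) = (999999,63500)
n=4: (999999,63500)∘(63,4) = (63·999999+248·4·63500, 63·63500+4·999999) = (125991937,8000496)
n=5: (125991937,8000496)∘(63,4) = (63·125991937+248·4·8000496, 63·8000496+4·125991937) = (15873984063,1007998996)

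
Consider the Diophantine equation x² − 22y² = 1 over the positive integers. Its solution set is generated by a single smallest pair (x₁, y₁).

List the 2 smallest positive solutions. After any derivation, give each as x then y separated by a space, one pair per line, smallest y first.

197 42
77617 16548

√22 = [4; 1,2,4,2,1,8, …], period ℓ=6 (even) → k=5
i=0: a=4 ⇒ p=4, q=1
i=1: a=1 ⇒ p=5, q=1
i=2: a=2 ⇒ p=14, q=3
…
i=4: a=2 ⇒ p=136, q=29
i=5: a=1 ⇒ p=197, q=42
→ (197, 42).  Check: 197²=38809, 22·42²=38808, difference 1.
(x_2, y_2) = (197·197 + 22·42·42, 197·42 + 42·197) = (77617, 16548)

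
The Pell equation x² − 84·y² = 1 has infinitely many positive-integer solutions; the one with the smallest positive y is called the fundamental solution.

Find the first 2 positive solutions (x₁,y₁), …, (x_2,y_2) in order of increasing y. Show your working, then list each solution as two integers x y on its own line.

[9; 6,18] for √84; ℓ=2 ⇒ convergent index 1
step 0: (9, 1)  from 9·(1,0) + (0,1)
step 1: (55, 6)  from 6·(9,1) + (1,0)
→ (55, 6).  Check: 55²=3025, 84·6²=3024, difference 1.
n=2: (55,6)∘(55,6) = (55·55+84·6·6, 55·6+6·55) = (6049,660)

55 6
6049 660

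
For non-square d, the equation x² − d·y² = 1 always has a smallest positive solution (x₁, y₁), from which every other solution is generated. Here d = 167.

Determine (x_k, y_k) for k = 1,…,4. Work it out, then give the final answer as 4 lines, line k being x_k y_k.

√167 → a₀=12, period (1,11,1,24); ℓ=4 even so k=3
k=0  a_k=12  p_k/q_k = 12/1
k=1  a_k=1  p_k/q_k = 13/1
k=2  a_k=11  p_k/q_k = 155/12
k=3  a_k=1  p_k/q_k = 168/13
→ (168, 13).  Check: 168²=28224, 167·13²=28223, difference 1.
(x_2, y_2) = (168·168 + 167·13·13, 168·13 + 13·168) = (56447, 4368)
(x_3, y_3) = (168·56447 + 167·13·4368, 168·4368 + 13·56447) = (18966024, 1467635)
(x_4, y_4) = (168·18966024 + 167·13·1467635, 168·1467635 + 13·18966024) = (6372527617, 493120992)

168 13
56447 4368
18966024 1467635
6372527617 493120992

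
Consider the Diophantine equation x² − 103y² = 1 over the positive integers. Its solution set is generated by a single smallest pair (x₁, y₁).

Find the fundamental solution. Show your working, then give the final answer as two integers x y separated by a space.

d=103: √d = [10; 6,1,2,1,1,9,1,1,2,1,6,20] (ℓ=12, even), read p_11/q_11
step 0: (10, 1)  from 10·(1,0) + (0,1)
…
step 2: (71, 7)  from 1·(61,6) + (10,1)
…
step 4: (274, 27)  from 1·(203,20) + (71,7)
step 5: (477, 47)  from 1·(274,27) + (203,20)
…
step 10: (33877, 3338)  from 1·(24266,2391) + (9611,947)
step 11: (227528, 22419)  from 6·(33877,3338) + (24266,2391)
→ (227528, 22419).  Check: 227528²=51768990784, 103·22419²=51768990783, difference 1.

227528 22419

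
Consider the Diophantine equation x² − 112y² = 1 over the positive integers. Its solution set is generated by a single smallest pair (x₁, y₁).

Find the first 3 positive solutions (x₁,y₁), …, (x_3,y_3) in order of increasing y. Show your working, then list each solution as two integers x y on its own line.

d=112: √d = [10; 1,1,2,1,1,20] (ℓ=6, even), read p_5/q_5
a_0=10:  p_0=10·1+0=10,  q_0=10·0+1=1
…
a_2=1:  p_2=1·11+10=21,  q_2=1·1+1=2
a_3=2:  p_3=2·21+11=53,  q_3=2·2+1=5
a_4=1:  p_4=1·53+21=74,  q_4=1·5+2=7
a_5=1:  p_5=1·74+53=127,  q_5=1·7+5=12
fundamental: x₁=127, y₁=12  (since 16129 − 112·144 = 1)
k=2:  x_2 = 127·127+112·12·12 = 32257,  y_2 = 127·12+12·127 = 3048
k=3:  x_3 = 127·32257+112·12·3048 = 8193151,  y_3 = 127·3048+12·32257 = 774180

127 12
32257 3048
8193151 774180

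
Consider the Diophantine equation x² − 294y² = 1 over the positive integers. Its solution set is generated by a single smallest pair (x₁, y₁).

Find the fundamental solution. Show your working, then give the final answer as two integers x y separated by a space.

[17; 6,1,4,1,6,34] for √294; ℓ=6 ⇒ convergent index 5
k=0  a_k=17  p_k/q_k = 17/1
…
k=3  a_k=4  p_k/q_k = 583/34
k=4  a_k=1  p_k/q_k = 703/41
k=5  a_k=6  p_k/q_k = 4801/280
fundamental: x₁=4801, y₁=280  (since 23049601 − 294·78400 = 1)

4801 280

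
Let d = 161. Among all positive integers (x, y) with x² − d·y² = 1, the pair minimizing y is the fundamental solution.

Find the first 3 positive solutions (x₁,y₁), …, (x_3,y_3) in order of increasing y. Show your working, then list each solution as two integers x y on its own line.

11775 928
277301249 21854400
6530444402175 514671119072

[12; 1,2,4,1,2,1,4,2,1,24] for √161; ℓ=10 ⇒ convergent index 9
step 0: (12, 1)  from 12·(1,0) + (0,1)
step 1: (13, 1)  from 1·(12,1) + (1,0)
step 2: (38, 3)  from 2·(13,1) + (12,1)
step 3: (165, 13)  from 4·(38,3) + (13,1)
…
step 5: (571, 45)  from 2·(203,16) + (165,13)
step 6: (774, 61)  from 1·(571,45) + (203,16)
step 7: (3667, 289)  from 4·(774,61) + (571,45)
step 8: (8108, 639)  from 2·(3667,289) + (774,61)
step 9: (11775, 928)  from 1·(8108,639) + (3667,289)
fundamental: x₁=11775, y₁=928  (since 138650625 − 161·861184 = 1)
(x_2, y_2) = (11775·11775 + 161·928·928, 11775·928 + 928·11775) = (277301249, 21854400)
(x_3, y_3) = (11775·277301249 + 161·928·21854400, 11775·21854400 + 928·277301249) = (6530444402175, 514671119072)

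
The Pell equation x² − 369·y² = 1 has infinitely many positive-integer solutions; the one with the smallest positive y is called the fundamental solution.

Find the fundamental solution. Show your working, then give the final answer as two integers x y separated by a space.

8396801 437120

√369 = [19; 4,1,3,2,7,4,7,2,3,1,4,38, …], period ℓ=12 (even) → k=11
step 0: (19, 1)  from 19·(1,0) + (0,1)
…
step 2: (96, 5)  from 1·(77,4) + (19,1)
…
step 4: (826, 43)  from 2·(365,19) + (96,5)
…
step 6: (25414, 1323)  from 4·(6147,320) + (826,43)
step 7: (184045, 9581)  from 7·(25414,1323) + (6147,320)
…
step 10: (1758061, 91521)  from 1·(1364557,71036) + (393504,20485)
step 11: (8396801, 437120)  from 4·(1758061,91521) + (1364557,71036)
→ (8396801, 437120).  Check: 8396801²=70506267033601, 369·437120²=70506267033600, difference 1.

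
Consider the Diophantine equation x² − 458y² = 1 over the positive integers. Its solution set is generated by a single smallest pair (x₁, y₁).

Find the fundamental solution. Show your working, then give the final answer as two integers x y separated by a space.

d=458: √d = [21; 2,2,42] (ℓ=3, odd), read p_5/q_5
k=0  a_k=21  p_k/q_k = 21/1
k=1  a_k=2  p_k/q_k = 43/2
…
k=3  a_k=42  p_k/q_k = 4537/212
k=4  a_k=2  p_k/q_k = 9181/429
k=5  a_k=2  p_k/q_k = 22899/1070
→ (22899, 1070).  Check: 22899²=524364201, 458·1070²=524364200, difference 1.

22899 1070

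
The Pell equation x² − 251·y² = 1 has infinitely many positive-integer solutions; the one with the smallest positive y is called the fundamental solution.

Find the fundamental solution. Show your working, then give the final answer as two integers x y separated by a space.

3674890 231957

[15; 1,5,2,1,2,…,5,1,30] for √251; ℓ=14 ⇒ convergent index 13
k=0  a_k=15  p_k/q_k = 15/1
k=1  a_k=1  p_k/q_k = 16/1
…
k=3  a_k=2  p_k/q_k = 206/13
k=4  a_k=1  p_k/q_k = 301/19
k=5  a_k=2  p_k/q_k = 808/51
k=6  a_k=2  p_k/q_k = 1917/121
k=7  a_k=15  p_k/q_k = 29563/1866
k=8  a_k=2  p_k/q_k = 61043/3853
k=9  a_k=2  p_k/q_k = 151649/9572
k=10  a_k=1  p_k/q_k = 212692/13425
…
k=12  a_k=5  p_k/q_k = 3097857/195535
k=13  a_k=1  p_k/q_k = 3674890/231957
(x₁, y₁) = (3674890, 231957);  3674890² − 251·231957² = 1 ✓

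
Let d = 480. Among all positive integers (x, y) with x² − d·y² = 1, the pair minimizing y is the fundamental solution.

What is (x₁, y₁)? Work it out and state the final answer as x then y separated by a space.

241 11

d=480: √d = [21; 1,9,1,42] (ℓ=4, even), read p_3/q_3
a_0=21:  p_0=21·1+0=21,  q_0=21·0+1=1
a_1=1:  p_1=1·21+1=22,  q_1=1·1+0=1
a_2=9:  p_2=9·22+21=219,  q_2=9·1+1=10
a_3=1:  p_3=1·219+22=241,  q_3=1·10+1=11
(x₁, y₁) = (241, 11);  241² − 480·11² = 1 ✓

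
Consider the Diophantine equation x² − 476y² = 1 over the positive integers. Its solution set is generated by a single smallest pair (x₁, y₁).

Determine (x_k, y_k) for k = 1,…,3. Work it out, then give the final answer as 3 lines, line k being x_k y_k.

d=476: √d = [21; 1,4,2,10,2,4,1,42] (ℓ=8, even), read p_7/q_7
step 0: (21, 1)  from 21·(1,0) + (0,1)
…
step 2: (109, 5)  from 4·(22,1) + (21,1)
…
step 6: (23541, 1079)  from 4·(5258,241) + (2509,115)
step 7: (28799, 1320)  from 1·(23541,1079) + (5258,241)
(x₁, y₁) = (28799, 1320);  28799² − 476·1320² = 1 ✓
k=2:  x_2 = 28799·28799+476·1320·1320 = 1658764801,  y_2 = 28799·1320+1320·28799 = 76029360
k=3:  x_3 = 28799·1658764801+476·1320·76029360 = 95541534979199,  y_3 = 28799·76029360+1320·1658764801 = 4379139075960

28799 1320
1658764801 76029360
95541534979199 4379139075960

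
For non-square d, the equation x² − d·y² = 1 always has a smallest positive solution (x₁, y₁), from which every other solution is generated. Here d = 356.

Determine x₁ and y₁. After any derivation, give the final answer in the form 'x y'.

d=356: √d = [18; 1,6,1,1,2,…,6,1,36] (ℓ=14, even), read p_13/q_13
k=0  a_k=18  p_k/q_k = 18/1
k=1  a_k=1  p_k/q_k = 19/1
k=2  a_k=6  p_k/q_k = 132/7
k=3  a_k=1  p_k/q_k = 151/8
k=4  a_k=1  p_k/q_k = 283/15
k=5  a_k=2  p_k/q_k = 717/38
k=6  a_k=1  p_k/q_k = 1000/53
k=7  a_k=8  p_k/q_k = 8717/462
k=8  a_k=1  p_k/q_k = 9717/515
k=9  a_k=2  p_k/q_k = 28151/1492
k=10  a_k=1  p_k/q_k = 37868/2007
k=11  a_k=1  p_k/q_k = 66019/3499
k=12  a_k=6  p_k/q_k = 433982/23001
k=13  a_k=1  p_k/q_k = 500001/26500
→ (500001, 26500).  Check: 500001²=250001000001, 356·26500²=250001000000, difference 1.

500001 26500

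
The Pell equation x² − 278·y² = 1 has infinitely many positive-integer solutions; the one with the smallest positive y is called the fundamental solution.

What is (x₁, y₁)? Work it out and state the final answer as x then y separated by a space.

√278 = [16; 1,2,16,2,1,32, …], period ℓ=6 (even) → k=5
i=0: a=16 ⇒ p=16, q=1
…
i=3: a=16 ⇒ p=817, q=49
i=4: a=2 ⇒ p=1684, q=101
i=5: a=1 ⇒ p=2501, q=150
fundamental: x₁=2501, y₁=150  (since 6255001 − 278·22500 = 1)

2501 150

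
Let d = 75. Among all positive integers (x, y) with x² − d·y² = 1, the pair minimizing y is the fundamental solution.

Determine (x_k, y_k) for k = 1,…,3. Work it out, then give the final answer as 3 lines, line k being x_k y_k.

√75 → a₀=8, period (1,1,1,16); ℓ=4 even so k=3
i=0: a=8 ⇒ p=8, q=1
i=1: a=1 ⇒ p=9, q=1
i=2: a=1 ⇒ p=17, q=2
i=3: a=1 ⇒ p=26, q=3
fundamental: x₁=26, y₁=3  (since 676 − 75·9 = 1)
(x_2, y_2) = (26·26 + 75·3·3, 26·3 + 3·26) = (1351, 156)
(x_3, y_3) = (26·1351 + 75·3·156, 26·156 + 3·1351) = (70226, 8109)

26 3
1351 156
70226 8109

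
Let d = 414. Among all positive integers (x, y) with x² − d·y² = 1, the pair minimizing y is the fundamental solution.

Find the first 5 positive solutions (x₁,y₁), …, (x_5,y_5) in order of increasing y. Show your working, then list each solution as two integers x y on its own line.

√414 = [20; 2,1,7,2,7,1,2,40, …], period ℓ=8 (even) → k=7
step 0: (20, 1)  from 20·(1,0) + (0,1)
step 1: (41, 2)  from 2·(20,1) + (1,0)
…
step 5: (7447, 366)  from 7·(997,49) + (468,23)
step 6: (8444, 415)  from 1·(7447,366) + (997,49)
step 7: (24335, 1196)  from 2·(8444,415) + (7447,366)
→ (24335, 1196).  Check: 24335²=592192225, 414·1196²=592192224, difference 1.
(x_2, y_2) = (24335·24335 + 414·1196·1196, 24335·1196 + 1196·24335) = (1184384449, 58209320)
(x_3, y_3) = (24335·1184384449 + 414·1196·58209320, 24335·58209320 + 1196·1184384449) = (57643991108495, 2833047603204)
(x_4, y_4) = (24335·57643991108495 + 414·1196·2833047603204, 24335·2833047603204 + 1196·57643991108495) = (2805533046066067201, 137884426789729360)
(x_5, y_5) = (24335·2805533046066067201 + 414·1196·137884426789729360, 24335·137884426789729360 + 1196·2805533046066067201) = (136545293294391499564175, 6710835049023080347996)

24335 1196
1184384449 58209320
57643991108495 2833047603204
2805533046066067201 137884426789729360
136545293294391499564175 6710835049023080347996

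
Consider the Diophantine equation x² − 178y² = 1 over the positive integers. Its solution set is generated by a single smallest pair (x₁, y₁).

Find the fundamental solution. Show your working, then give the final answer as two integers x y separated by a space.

d=178: √d = [13; 2,1,12,1,2,26] (ℓ=6, even), read p_5/q_5
k=0  a_k=13  p_k/q_k = 13/1
k=1  a_k=2  p_k/q_k = 27/2
k=2  a_k=1  p_k/q_k = 40/3
k=3  a_k=12  p_k/q_k = 507/38
k=4  a_k=1  p_k/q_k = 547/41
k=5  a_k=2  p_k/q_k = 1601/120
fundamental: x₁=1601, y₁=120  (since 2563201 − 178·14400 = 1)

1601 120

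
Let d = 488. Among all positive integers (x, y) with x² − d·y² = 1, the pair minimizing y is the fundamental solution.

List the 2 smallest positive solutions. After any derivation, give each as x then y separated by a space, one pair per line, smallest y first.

243 11
118097 5346

√488 → a₀=22, period (11,44); ℓ=2 even so k=1
step 0: (22, 1)  from 22·(1,0) + (0,1)
step 1: (243, 11)  from 11·(22,1) + (1,0)
fundamental: x₁=243, y₁=11  (since 59049 − 488·121 = 1)
(243+11√488)^2 = 118097 + 5346√488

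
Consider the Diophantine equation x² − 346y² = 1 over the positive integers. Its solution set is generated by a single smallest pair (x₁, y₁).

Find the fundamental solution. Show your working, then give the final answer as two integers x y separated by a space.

[18; 1,1,1,1,36] for √346; ℓ=5 ⇒ convergent index 9
a_0=18:  p_0=18·1+0=18,  q_0=18·0+1=1
a_1=1:  p_1=1·18+1=19,  q_1=1·1+0=1
a_2=1:  p_2=1·19+18=37,  q_2=1·1+1=2
a_3=1:  p_3=1·37+19=56,  q_3=1·2+1=3
…
a_7=1:  p_7=1·3497+3404=6901,  q_7=1·188+183=371
a_8=1:  p_8=1·6901+3497=10398,  q_8=1·371+188=559
a_9=1:  p_9=1·10398+6901=17299,  q_9=1·559+371=930
(x₁, y₁) = (17299, 930);  17299² − 346·930² = 1 ✓

17299 930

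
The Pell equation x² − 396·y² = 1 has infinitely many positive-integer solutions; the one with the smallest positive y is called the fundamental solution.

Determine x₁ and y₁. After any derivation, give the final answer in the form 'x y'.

199 10

d=396: √d = [19; 1,8,1,38] (ℓ=4, even), read p_3/q_3
step 0: (19, 1)  from 19·(1,0) + (0,1)
step 1: (20, 1)  from 1·(19,1) + (1,0)
step 2: (179, 9)  from 8·(20,1) + (19,1)
step 3: (199, 10)  from 1·(179,9) + (20,1)
fundamental: x₁=199, y₁=10  (since 39601 − 396·100 = 1)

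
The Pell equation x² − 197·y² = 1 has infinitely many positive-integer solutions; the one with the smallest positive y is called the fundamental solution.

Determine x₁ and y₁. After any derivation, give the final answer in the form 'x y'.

393 28

√197 = [14; 28, …], period ℓ=1 (odd) → k=1
i=0: a=14 ⇒ p=14, q=1
i=1: a=28 ⇒ p=393, q=28
→ (393, 28).  Check: 393²=154449, 197·28²=154448, difference 1.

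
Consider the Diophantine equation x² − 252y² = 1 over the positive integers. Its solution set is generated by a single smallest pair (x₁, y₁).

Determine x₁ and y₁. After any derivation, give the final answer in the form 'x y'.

d=252: √d = [15; 1,6,1,30] (ℓ=4, even), read p_3/q_3
a_0=15:  p_0=15·1+0=15,  q_0=15·0+1=1
a_1=1:  p_1=1·15+1=16,  q_1=1·1+0=1
a_2=6:  p_2=6·16+15=111,  q_2=6·1+1=7
a_3=1:  p_3=1·111+16=127,  q_3=1·7+1=8
fundamental: x₁=127, y₁=8  (since 16129 − 252·64 = 1)

127 8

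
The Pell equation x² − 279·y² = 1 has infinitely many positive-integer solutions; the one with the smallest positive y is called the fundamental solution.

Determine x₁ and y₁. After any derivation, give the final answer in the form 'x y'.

1520 91

[16; 1,2,2,1,2,2,1,32] for √279; ℓ=8 ⇒ convergent index 7
k=0  a_k=16  p_k/q_k = 16/1
k=1  a_k=1  p_k/q_k = 17/1
…
k=3  a_k=2  p_k/q_k = 117/7
…
k=5  a_k=2  p_k/q_k = 451/27
k=6  a_k=2  p_k/q_k = 1069/64
k=7  a_k=1  p_k/q_k = 1520/91
fundamental: x₁=1520, y₁=91  (since 2310400 − 279·8281 = 1)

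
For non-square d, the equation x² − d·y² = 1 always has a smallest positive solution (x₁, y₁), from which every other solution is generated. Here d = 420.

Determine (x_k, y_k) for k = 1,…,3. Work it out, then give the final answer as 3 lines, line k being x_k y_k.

[20; 2,40] for √420; ℓ=2 ⇒ convergent index 1
i=0: a=20 ⇒ p=20, q=1
i=1: a=2 ⇒ p=41, q=2
(x₁, y₁) = (41, 2);  41² − 420·2² = 1 ✓
(x_2, y_2) = (41·41 + 420·2·2, 41·2 + 2·41) = (3361, 164)
(x_3, y_3) = (41·3361 + 420·2·164, 41·164 + 2·3361) = (275561, 13446)

41 2
3361 164
275561 13446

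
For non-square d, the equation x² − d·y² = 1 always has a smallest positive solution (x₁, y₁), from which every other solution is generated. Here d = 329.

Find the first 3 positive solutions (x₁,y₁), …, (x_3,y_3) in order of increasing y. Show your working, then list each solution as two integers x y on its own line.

d=329: √d = [18; 7,4,2,1,1,4,1,1,2,4,7,36] (ℓ=12, even), read p_11/q_11
k=0  a_k=18  p_k/q_k = 18/1
k=1  a_k=7  p_k/q_k = 127/7
k=2  a_k=4  p_k/q_k = 526/29
…
k=5  a_k=1  p_k/q_k = 2884/159
…
k=10  a_k=4  p_k/q_k = 328794/18127
k=11  a_k=7  p_k/q_k = 2376415/131016
(x₁, y₁) = (2376415, 131016);  2376415² − 329·131016² = 1 ✓
(2376415+131016√329)^2 = 11294696504449 + 622696775280√329
(2376415+131016√329)^3 = 53681772387237964255 + 2959571914453911384√329

2376415 131016
11294696504449 622696775280
53681772387237964255 2959571914453911384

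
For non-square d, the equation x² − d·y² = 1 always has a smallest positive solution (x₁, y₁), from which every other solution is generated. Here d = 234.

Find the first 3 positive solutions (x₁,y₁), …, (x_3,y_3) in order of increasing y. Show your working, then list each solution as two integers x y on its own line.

√234 = [15; 3,2,1,2,1,2,3,30, …], period ℓ=8 (even) → k=7
k=0  a_k=15  p_k/q_k = 15/1
k=1  a_k=3  p_k/q_k = 46/3
k=2  a_k=2  p_k/q_k = 107/7
…
k=4  a_k=2  p_k/q_k = 413/27
k=5  a_k=1  p_k/q_k = 566/37
k=6  a_k=2  p_k/q_k = 1545/101
k=7  a_k=3  p_k/q_k = 5201/340
(x₁, y₁) = (5201, 340);  5201² − 234·340² = 1 ✓
(x_2, y_2) = (5201·5201 + 234·340·340, 5201·340 + 340·5201) = (54100801, 3536680)
(x_3, y_3) = (5201·54100801 + 234·340·3536680, 5201·3536680 + 340·54100801) = (562756526801, 36788545020)

5201 340
54100801 3536680
562756526801 36788545020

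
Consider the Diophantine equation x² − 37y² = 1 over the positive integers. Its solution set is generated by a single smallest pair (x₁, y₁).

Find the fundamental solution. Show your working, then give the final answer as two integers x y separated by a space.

73 12

√37 = [6; 12, …], period ℓ=1 (odd) → k=1
step 0: (6, 1)  from 6·(1,0) + (0,1)
step 1: (73, 12)  from 12·(6,1) + (1,0)
(x₁, y₁) = (73, 12);  73² − 37·12² = 1 ✓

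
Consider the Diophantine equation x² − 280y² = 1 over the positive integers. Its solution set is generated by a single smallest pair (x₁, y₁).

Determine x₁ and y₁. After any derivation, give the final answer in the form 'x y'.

√280 = [16; 1,2,1,2,1,32, …], period ℓ=6 (even) → k=5
step 0: (16, 1)  from 16·(1,0) + (0,1)
…
step 4: (184, 11)  from 2·(67,4) + (50,3)
step 5: (251, 15)  from 1·(184,11) + (67,4)
→ (251, 15).  Check: 251²=63001, 280·15²=63000, difference 1.

251 15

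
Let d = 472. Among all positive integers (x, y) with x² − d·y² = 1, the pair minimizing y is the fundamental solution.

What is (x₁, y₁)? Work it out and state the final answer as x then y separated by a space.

d=472: √d = [21; 1,2,1,1,1,…,2,1,42] (ℓ=14, even), read p_13/q_13
a_0=21:  p_0=21·1+0=21,  q_0=21·0+1=1
…
a_2=2:  p_2=2·22+21=65,  q_2=2·1+1=3
…
a_4=1:  p_4=1·87+65=152,  q_4=1·4+3=7
…
a_7=5:  p_7=5·1108+239=5779,  q_7=5·51+11=266
…
a_11=1:  p_11=1·54227+30003=84230,  q_11=1·2496+1381=3877
a_12=2:  p_12=2·84230+54227=222687,  q_12=2·3877+2496=10250
a_13=1:  p_13=1·222687+84230=306917,  q_13=1·10250+3877=14127
→ (306917, 14127).  Check: 306917²=94198044889, 472·14127²=94198044888, difference 1.

306917 14127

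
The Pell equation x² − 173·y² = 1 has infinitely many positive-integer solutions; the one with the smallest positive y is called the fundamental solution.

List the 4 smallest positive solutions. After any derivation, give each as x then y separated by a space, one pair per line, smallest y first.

[13; 6,1,1,6,26] for √173; ℓ=5 ⇒ convergent index 9
k=0  a_k=13  p_k/q_k = 13/1
k=1  a_k=6  p_k/q_k = 79/6
…
k=3  a_k=1  p_k/q_k = 171/13
k=4  a_k=6  p_k/q_k = 1118/85
…
k=6  a_k=6  p_k/q_k = 176552/13423
k=7  a_k=1  p_k/q_k = 205791/15646
k=8  a_k=1  p_k/q_k = 382343/29069
k=9  a_k=6  p_k/q_k = 2499849/190060
→ (2499849, 190060).  Check: 2499849²=6249245022801, 173·190060²=6249245022800, difference 1.
(2499849+190060√173)^2 = 12498490045601 + 950242601880√173
(2499849+190060√173)^3 = 62488675684008728649 + 4750926036134042180√173
(2499849+190060√173)^4 = 312424506839974574118902401 + 23753195401006348176659760√173

2499849 190060
12498490045601 950242601880
62488675684008728649 4750926036134042180
312424506839974574118902401 23753195401006348176659760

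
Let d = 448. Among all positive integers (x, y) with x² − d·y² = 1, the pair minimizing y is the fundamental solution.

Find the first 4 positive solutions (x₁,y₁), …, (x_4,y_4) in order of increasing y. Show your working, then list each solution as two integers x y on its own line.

127 6
32257 1524
8193151 387090
2081028097 98319336

[21; 6,42] for √448; ℓ=2 ⇒ convergent index 1
i=0: a=21 ⇒ p=21, q=1
i=1: a=6 ⇒ p=127, q=6
fundamental: x₁=127, y₁=6  (since 16129 − 448·36 = 1)
n=2: (127,6)∘(127,6) = (127·127+448·6·6, 127·6+6·127) = (32257,1524)
n=3: (32257,1524)∘(127,6) = (127·32257+448·6·1524, 127·1524+6·32257) = (8193151,387090)
n=4: (8193151,387090)∘(127,6) = (127·8193151+448·6·387090, 127·387090+6·8193151) = (2081028097,98319336)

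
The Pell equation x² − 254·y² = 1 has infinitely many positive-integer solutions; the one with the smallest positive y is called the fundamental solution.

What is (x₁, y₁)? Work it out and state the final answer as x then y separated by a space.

[15; 1,14,1,30] for √254; ℓ=4 ⇒ convergent index 3
i=0: a=15 ⇒ p=15, q=1
…
i=2: a=14 ⇒ p=239, q=15
i=3: a=1 ⇒ p=255, q=16
→ (255, 16).  Check: 255²=65025, 254·16²=65024, difference 1.

255 16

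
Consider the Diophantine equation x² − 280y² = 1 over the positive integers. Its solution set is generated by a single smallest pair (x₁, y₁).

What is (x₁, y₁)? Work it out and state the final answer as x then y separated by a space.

251 15

√280 → a₀=16, period (1,2,1,2,1,32); ℓ=6 even so k=5
a_0=16:  p_0=16·1+0=16,  q_0=16·0+1=1
a_1=1:  p_1=1·16+1=17,  q_1=1·1+0=1
a_2=2:  p_2=2·17+16=50,  q_2=2·1+1=3
a_3=1:  p_3=1·50+17=67,  q_3=1·3+1=4
a_4=2:  p_4=2·67+50=184,  q_4=2·4+3=11
a_5=1:  p_5=1·184+67=251,  q_5=1·11+4=15
→ (251, 15).  Check: 251²=63001, 280·15²=63000, difference 1.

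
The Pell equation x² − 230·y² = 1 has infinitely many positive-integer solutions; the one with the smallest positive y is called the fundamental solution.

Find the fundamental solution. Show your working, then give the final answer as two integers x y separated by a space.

d=230: √d = [15; 6,30] (ℓ=2, even), read p_1/q_1
step 0: (15, 1)  from 15·(1,0) + (0,1)
step 1: (91, 6)  from 6·(15,1) + (1,0)
fundamental: x₁=91, y₁=6  (since 8281 − 230·36 = 1)

91 6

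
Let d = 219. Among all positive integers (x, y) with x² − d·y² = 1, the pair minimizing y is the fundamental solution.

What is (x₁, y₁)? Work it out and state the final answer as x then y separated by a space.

d=219: √d = [14; 1,3,1,28] (ℓ=4, even), read p_3/q_3
i=0: a=14 ⇒ p=14, q=1
i=1: a=1 ⇒ p=15, q=1
i=2: a=3 ⇒ p=59, q=4
i=3: a=1 ⇒ p=74, q=5
→ (74, 5).  Check: 74²=5476, 219·5²=5475, difference 1.

74 5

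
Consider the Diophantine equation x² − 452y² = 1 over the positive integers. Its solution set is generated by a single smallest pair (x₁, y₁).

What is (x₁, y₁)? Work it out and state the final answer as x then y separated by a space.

√452 = [21; 3,1,5,3,10,3,5,1,3,42, …], period ℓ=10 (even) → k=9
k=0  a_k=21  p_k/q_k = 21/1
k=1  a_k=3  p_k/q_k = 64/3
k=2  a_k=1  p_k/q_k = 85/4
…
k=5  a_k=10  p_k/q_k = 16009/753
k=6  a_k=3  p_k/q_k = 49579/2332
…
k=8  a_k=1  p_k/q_k = 313483/14745
k=9  a_k=3  p_k/q_k = 1204353/56648
→ (1204353, 56648).  Check: 1204353²=1450466148609, 452·56648²=1450466148608, difference 1.

1204353 56648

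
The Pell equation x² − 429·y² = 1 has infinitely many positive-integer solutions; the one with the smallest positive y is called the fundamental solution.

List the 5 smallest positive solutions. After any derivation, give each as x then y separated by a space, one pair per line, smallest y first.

[20; 1,2,2,9,1,12,1,9,2,2,1,40] for √429; ℓ=12 ⇒ convergent index 11
k=0  a_k=20  p_k/q_k = 20/1
…
k=2  a_k=2  p_k/q_k = 62/3
…
k=6  a_k=12  p_k/q_k = 19511/942
k=7  a_k=1  p_k/q_k = 21023/1015
k=8  a_k=9  p_k/q_k = 208718/10077
…
k=10  a_k=2  p_k/q_k = 1085636/52415
k=11  a_k=1  p_k/q_k = 1524095/73584
(x₁, y₁) = (1524095, 73584);  1524095² − 429·73584² = 1 ✓
(1524095+73584√429)^2 = 4645731138049 + 224298012960√429
(1524095+73584√429)^3 = 14161071197688057215 + 683702960124468816√429
(1524095+73584√429)^4 = 43165635614076113391052801 + 2084056526021580302230080√429
(1524095+73584√429)^5 = 131577058822456507006275549422975 + 6352600262053037158494583086384√429

1524095 73584
4645731138049 224298012960
14161071197688057215 683702960124468816
43165635614076113391052801 2084056526021580302230080
131577058822456507006275549422975 6352600262053037158494583086384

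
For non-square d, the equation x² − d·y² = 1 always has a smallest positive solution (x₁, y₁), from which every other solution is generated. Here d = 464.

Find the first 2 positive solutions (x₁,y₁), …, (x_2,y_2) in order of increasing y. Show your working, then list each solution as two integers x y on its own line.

9801 455
192119201 8918910

d=464: √d = [21; 1,1,5,1,1,1,5,1,1,42] (ℓ=10, even), read p_9/q_9
step 0: (21, 1)  from 21·(1,0) + (0,1)
…
step 3: (237, 11)  from 5·(43,2) + (22,1)
step 4: (280, 13)  from 1·(237,11) + (43,2)
step 5: (517, 24)  from 1·(280,13) + (237,11)
step 6: (797, 37)  from 1·(517,24) + (280,13)
…
step 8: (5299, 246)  from 1·(4502,209) + (797,37)
step 9: (9801, 455)  from 1·(5299,246) + (4502,209)
(x₁, y₁) = (9801, 455);  9801² − 464·455² = 1 ✓
k=2:  x_2 = 9801·9801+464·455·455 = 192119201,  y_2 = 9801·455+455·9801 = 8918910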